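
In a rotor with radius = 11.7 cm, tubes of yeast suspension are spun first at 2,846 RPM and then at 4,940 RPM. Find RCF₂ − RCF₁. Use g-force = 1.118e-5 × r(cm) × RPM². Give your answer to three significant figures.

RCF₁ = 1.118 × 10⁻⁵ × 11.7 × (2846)² = 1.118 × 10⁻⁵ × 11.7 × 8,099,716 ≈ 1,059.5 × g
RCF₂ = 1.118 × 10⁻⁵ × 11.7 × (4940)² = 1.118 × 10⁻⁵ × 11.7 × 24,403,600 ≈ 3,192.1 × g
Increase = 3,192.1 − 1,059.5 = 2,132.6

≈ 2130 x g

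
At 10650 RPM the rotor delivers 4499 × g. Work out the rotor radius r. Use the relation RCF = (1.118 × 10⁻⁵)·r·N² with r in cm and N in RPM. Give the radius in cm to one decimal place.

RCF = 1.118 × 10⁻⁵ × r × N²
4499 = 1.118 × 10⁻⁵ × r × (10650)²
r = 4499 / (1.118 × 10⁻⁵ × 113,422,500) = 4499 / 1268.064 ≈ 3.548 cm

≈ 3.5 cm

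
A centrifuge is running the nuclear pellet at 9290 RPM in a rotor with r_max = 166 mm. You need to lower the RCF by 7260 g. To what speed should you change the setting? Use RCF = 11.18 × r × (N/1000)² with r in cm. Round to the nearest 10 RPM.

≈ 6870 RPM

r = 166 mm = 16.6 cm
Current RCF = 11.18 × 16.6 × (9.29)² = 11.18 × 16.6 × 86.3041 ≈ 16,017 × g
Target RCF = 16,017 − 7,260 = 8,757 × g
(N/1000)² = 8,757 / 185.588 = 47.18516
N = 1000 × √47.18516 ≈ 6,869.1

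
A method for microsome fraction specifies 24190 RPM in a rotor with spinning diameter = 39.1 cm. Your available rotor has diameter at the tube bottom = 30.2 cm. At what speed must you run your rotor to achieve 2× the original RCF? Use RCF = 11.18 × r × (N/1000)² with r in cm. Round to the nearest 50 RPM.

≈ 38950 RPM

Original rotor: r = 39.1 / 2 = 19.55 cm
RCF_original = 11.18 × 19.55 × (24.19)² = 11.18 × 19.55 × 585.1561 ≈ 127,897 × g
Target RCF = 2 × 127,897 ≈ 255,794 × g
Your rotor: r = 30.2 / 2 = 15.1 cm
255,794 = 11.18 × 15.1 × (N/1000)²
(N/1000)² = 255,794 / 168.818 = 1515.206
N = 1000 × √1515.206 ≈ 38,925.6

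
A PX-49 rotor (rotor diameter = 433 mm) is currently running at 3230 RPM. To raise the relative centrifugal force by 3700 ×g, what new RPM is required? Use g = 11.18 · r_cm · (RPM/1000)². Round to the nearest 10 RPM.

r = 433 mm / 2 = 216.5 mm = 21.65 cm
Current RCF = 11.18 × 21.65 × (3.23)² = 11.18 × 21.65 × 10.4329 ≈ 2,525.3 × g
Target RCF = 2,525.3 + 3,700 = 6,225.3 × g
(N/1000)² = 6,225.3 / 242.047 = 25.71939
N = 1000 × √25.71939 ≈ 5,071.4

N₂ ≈ 5070 RPM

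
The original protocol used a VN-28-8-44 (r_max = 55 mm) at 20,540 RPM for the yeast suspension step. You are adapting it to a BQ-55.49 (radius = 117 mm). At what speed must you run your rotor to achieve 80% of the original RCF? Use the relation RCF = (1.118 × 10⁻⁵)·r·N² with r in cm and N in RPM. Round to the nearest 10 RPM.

Original rotor: r = 55 mm = 5.5 cm
RCF = 1.118 × 10⁻⁵ × r × N²
RCF_original = 1.118 × 10⁻⁵ × 5.5 × (20540)² = 1.118 × 10⁻⁵ × 5.5 × 421,891,600 ≈ 25,942.1 × g
Target RCF = 0.8 × 25,942.1 ≈ 20,753.7 × g
Your rotor: r = 117 mm = 11.7 cm
20,753.7 = 1.118 × 10⁻⁵ × 11.7 × N²
N² = 20,753.7 / (13.0806 × 10⁻⁵) = 158,660,153
N ≈ √158,660,153 ≈ 12,596.0

≈ 12600 RPM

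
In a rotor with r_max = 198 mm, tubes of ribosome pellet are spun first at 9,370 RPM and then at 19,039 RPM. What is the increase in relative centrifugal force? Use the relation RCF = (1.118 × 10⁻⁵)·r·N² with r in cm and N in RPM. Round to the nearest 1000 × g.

61000 ×g

r = 198 mm = 19.8 cm
RCF₁ = 1.118 × 10⁻⁵ × 19.8 × (9370)² = 1.118 × 10⁻⁵ × 19.8 × 87,796,900 ≈ 19,435.1 × g
RCF₂ = 1.118 × 10⁻⁵ × 19.8 × (19039)² = 1.118 × 10⁻⁵ × 19.8 × 362,483,521 ≈ 80,240.8 × g
Increase = 80,240.8 − 19,435.1 = 60,805.7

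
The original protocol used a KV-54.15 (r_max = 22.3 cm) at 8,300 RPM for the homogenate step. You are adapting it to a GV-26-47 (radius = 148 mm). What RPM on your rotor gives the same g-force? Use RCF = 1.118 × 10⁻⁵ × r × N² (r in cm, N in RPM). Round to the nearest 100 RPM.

RCF_original = 1.118 × 10⁻⁵ × 22.3 × (8300)² = 1.118 × 10⁻⁵ × 22.3 × 68,890,000 ≈ 17,175.2 × g
Your rotor: r = 148 mm = 14.8 cm
17,175.2 = 1.118 × 10⁻⁵ × 14.8 × N²
N² = 17,175.2 / (16.5464 × 10⁻⁵) = 103,800,222
N ≈ √103,800,222 ≈ 10,188.2

10200 RPM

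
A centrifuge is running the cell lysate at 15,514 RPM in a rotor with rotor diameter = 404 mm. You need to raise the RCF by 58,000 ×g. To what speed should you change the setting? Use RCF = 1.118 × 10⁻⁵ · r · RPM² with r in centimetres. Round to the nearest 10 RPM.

r = 404 mm / 2 = 202 mm = 20.2 cm
Current RCF = 1.118 × 10⁻⁵ × 20.2 × (15514)² = 1.118 × 10⁻⁵ × 20.2 × 240,684,196 ≈ 54,355.2 × g
Target RCF = 54,355.2 + 58,000 = 112,355.2 × g
N² = 112,355.2 / (22.5836 × 10⁻⁵) = 497,507,926
N ≈ √497,507,926 ≈ 22,304.9

N₂ ≈ 22300 RPM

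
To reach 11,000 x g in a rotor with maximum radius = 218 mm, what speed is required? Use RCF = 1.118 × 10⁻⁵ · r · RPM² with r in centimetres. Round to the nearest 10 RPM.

r = 218 mm = 21.8 cm
11,000 = 1.118 × 10⁻⁵ × 21.8 × N²
N² = 11,000 / (24.3724 × 10⁻⁵) = 45,133,019
N ≈ √45,133,019 ≈ 6,718.1

N ≈ 6720 RPM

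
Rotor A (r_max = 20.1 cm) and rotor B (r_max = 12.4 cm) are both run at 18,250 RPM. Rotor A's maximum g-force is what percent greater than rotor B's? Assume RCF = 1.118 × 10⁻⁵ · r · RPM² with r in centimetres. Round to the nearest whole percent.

62%

At equal RPM, RCF scales linearly with r: ratio = 20.1 / 12.4 = 1.6210.
So rotor A delivers 62.1% more g-force.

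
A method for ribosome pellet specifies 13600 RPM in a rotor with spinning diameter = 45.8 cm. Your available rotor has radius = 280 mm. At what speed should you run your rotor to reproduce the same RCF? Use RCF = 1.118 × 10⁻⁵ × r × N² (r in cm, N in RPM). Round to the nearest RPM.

Original rotor: r = 45.8 / 2 = 22.9 cm
RCF = 1.118 × 10⁻⁵ × r × N²
RCF_original = 1.118 × 10⁻⁵ × 22.9 × (13600)² = 1.118 × 10⁻⁵ × 22.9 × 184,960,000 ≈ 47,353.8 × g
Your rotor: r = 280 mm = 28.0 cm
47,353.8 = 1.118 × 10⁻⁵ × 28 × N²
N² = 47,353.8 / (31.304 × 10⁻⁵) = 151,270,764
N ≈ √151,270,764 ≈ 12,299.2

≈ 12299 RPM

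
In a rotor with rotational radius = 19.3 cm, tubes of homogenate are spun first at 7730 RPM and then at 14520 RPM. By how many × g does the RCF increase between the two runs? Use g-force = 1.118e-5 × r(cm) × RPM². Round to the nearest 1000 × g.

RCF₁ = 1.118 × 10⁻⁵ × 19.3 × (7730)² = 1.118 × 10⁻⁵ × 19.3 × 59,752,900 ≈ 12,893.1 × g
RCF₂ = 1.118 × 10⁻⁵ × 19.3 × (14520)² = 1.118 × 10⁻⁵ × 19.3 × 210,830,400 ≈ 45,491.7 × g
Increase = 45,491.7 − 12,893.1 = 32,598.6

33000 × g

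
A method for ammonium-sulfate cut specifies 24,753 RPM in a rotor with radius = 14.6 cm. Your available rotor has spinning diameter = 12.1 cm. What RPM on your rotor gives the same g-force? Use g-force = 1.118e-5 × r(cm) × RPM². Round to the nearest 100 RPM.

≈ 38500 RPM

RCF_original = 1.118 × 10⁻⁵ × 14.6 × (24753)² = 1.118 × 10⁻⁵ × 14.6 × 612,711,009 ≈ 100,011.6 × g
Your rotor: r = 12.1 / 2 = 6.05 cm
100,011.6 = 1.118 × 10⁻⁵ × 6.05 × N²
N² = 100,011.6 / (6.7639 × 10⁻⁵) = 1,478,608,495
N ≈ √1,478,608,495 ≈ 38,452.7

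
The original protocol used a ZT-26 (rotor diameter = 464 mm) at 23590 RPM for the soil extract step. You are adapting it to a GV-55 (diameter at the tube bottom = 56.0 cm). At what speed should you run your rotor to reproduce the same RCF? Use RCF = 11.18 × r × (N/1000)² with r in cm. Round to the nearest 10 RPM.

≈ 21470 RPM

Original rotor: r = 464 mm / 2 = 232 mm = 23.2 cm
RCF_original = 11.18 × 23.2 × (23.59)² = 11.18 × 23.2 × 556.4881 ≈ 144,339.7 × g
Your rotor: r = 56.0 / 2 = 28 cm
144,339.7 = 11.18 × 28 × (N/1000)²
(N/1000)² = 144,339.7 / 313.04 = 461.0903
N = 1000 × √461.0903 ≈ 21,473.0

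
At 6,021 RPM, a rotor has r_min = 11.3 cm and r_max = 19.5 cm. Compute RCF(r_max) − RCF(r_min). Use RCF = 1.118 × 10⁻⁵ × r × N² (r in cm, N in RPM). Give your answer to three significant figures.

ΔRCF ≈ 3320 ×g

RCF_max = 1.118 × 10⁻⁵ × 19.5 × (6021)² = 1.118 × 10⁻⁵ × 19.5 × 36,252,441 ≈ 7,903.4 × g
RCF_min = 1.118 × 10⁻⁵ × 11.3 × (6021)² = 1.118 × 10⁻⁵ × 11.3 × 36,252,441 ≈ 4,579.9 × g
ΔRCF = 7,903.4 − 4,579.9 = 3,323.5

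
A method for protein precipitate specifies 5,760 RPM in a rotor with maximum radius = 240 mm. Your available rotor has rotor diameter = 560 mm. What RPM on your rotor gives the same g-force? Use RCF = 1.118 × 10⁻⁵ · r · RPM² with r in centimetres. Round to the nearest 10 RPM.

≈ 5330 RPM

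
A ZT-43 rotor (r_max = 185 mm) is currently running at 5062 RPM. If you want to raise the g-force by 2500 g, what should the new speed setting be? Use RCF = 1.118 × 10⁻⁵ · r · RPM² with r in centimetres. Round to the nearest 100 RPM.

6100 RPM

r = 185 mm = 18.5 cm
Current RCF = 1.118 × 10⁻⁵ × 18.5 × (5062)² = 1.118 × 10⁻⁵ × 18.5 × 25,623,844 ≈ 5,299.8 × g
Target RCF = 5,299.8 + 2,500 = 7,799.8 × g
N² = 7,799.8 / (20.683 × 10⁻⁵) = 37,711,164
N ≈ √37,711,164 ≈ 6,140.9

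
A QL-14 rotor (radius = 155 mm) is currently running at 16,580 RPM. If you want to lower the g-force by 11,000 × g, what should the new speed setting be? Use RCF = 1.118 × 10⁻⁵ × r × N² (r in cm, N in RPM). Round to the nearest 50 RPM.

N₂ ≈ 14550 RPM

r = 155 mm = 15.5 cm
Current RCF = 1.118 × 10⁻⁵ × 15.5 × (16580)² = 1.118 × 10⁻⁵ × 15.5 × 274,896,400 ≈ 47,636.8 × g
Target RCF = 47,636.8 − 11,000 = 36,636.8 × g
N² = 36,636.8 / (17.329 × 10⁻⁵) = 211,419,009
N ≈ √211,419,009 ≈ 14,540.3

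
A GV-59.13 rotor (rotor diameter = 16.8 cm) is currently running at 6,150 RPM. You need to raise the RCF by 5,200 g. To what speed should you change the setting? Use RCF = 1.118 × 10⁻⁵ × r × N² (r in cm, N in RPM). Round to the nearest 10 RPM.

N₂ ≈ 9650 RPM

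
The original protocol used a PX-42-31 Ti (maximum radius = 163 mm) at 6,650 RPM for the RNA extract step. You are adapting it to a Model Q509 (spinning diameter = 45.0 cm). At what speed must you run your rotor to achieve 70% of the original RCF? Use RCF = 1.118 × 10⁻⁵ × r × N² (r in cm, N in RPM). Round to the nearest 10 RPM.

Original rotor: r = 163 mm = 16.3 cm
RCF = 1.118 × 10⁻⁵ × r × N²
RCF_original = 1.118 × 10⁻⁵ × 16.3 × (6650)² = 1.118 × 10⁻⁵ × 16.3 × 44,222,500 ≈ 8,058.8 × g
Target RCF = 0.7 × 8,058.8 ≈ 5,641.2 × g
Your rotor: r = 45.0 / 2 = 22.5 cm
5,641.2 = 1.118 × 10⁻⁵ × 22.5 × N²
N² = 5,641.2 / (25.155 × 10⁻⁵) = 22,425,760
N ≈ √22,425,760 ≈ 4,735.6

4740 RPM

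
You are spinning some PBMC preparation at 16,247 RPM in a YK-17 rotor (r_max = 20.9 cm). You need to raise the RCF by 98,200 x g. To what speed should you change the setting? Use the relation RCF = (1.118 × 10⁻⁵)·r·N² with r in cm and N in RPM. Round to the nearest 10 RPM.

≈ 26160 RPM

Current RCF = 1.118 × 10⁻⁵ × 20.9 × (16247)² = 1.118 × 10⁻⁵ × 20.9 × 263,965,009 ≈ 61,678.6 × g
Target RCF = 61,678.6 + 98,200 = 159,878.6 × g
N² = 159,878.6 / (23.3662 × 10⁻⁵) = 684,230,213
N ≈ √684,230,213 ≈ 26,157.8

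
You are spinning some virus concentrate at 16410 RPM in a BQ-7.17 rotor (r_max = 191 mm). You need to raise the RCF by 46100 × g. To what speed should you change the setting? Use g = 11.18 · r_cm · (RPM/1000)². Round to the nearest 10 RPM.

r = 191 mm = 19.1 cm
Current RCF = 11.18 × 19.1 × (16.41)² = 11.18 × 19.1 × 269.2881 ≈ 57,503.2 × g
Target RCF = 57,503.2 + 46,100 = 103,603.2 × g
(N/1000)² = 103,603.2 / 213.538 = 485.1745
N = 1000 × √485.1745 ≈ 22,026.7

N₂ ≈ 22030 RPM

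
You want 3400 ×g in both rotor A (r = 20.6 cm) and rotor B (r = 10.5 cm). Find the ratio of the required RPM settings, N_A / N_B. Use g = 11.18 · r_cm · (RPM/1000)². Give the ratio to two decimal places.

0.71

At fixed RCF, N ∝ 1/√r, so N_A/N_B = √(r_B/r_A) = √(10.5/20.6) = √0.509709 = 0.7139.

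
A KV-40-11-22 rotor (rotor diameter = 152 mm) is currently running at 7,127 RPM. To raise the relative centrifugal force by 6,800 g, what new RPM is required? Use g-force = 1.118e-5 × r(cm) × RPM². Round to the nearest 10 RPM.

≈ 11440 RPM

r = 152 mm / 2 = 76 mm = 7.6 cm
Current RCF = 1.118 × 10⁻⁵ × 7.6 × (7127)² = 1.118 × 10⁻⁵ × 7.6 × 50,794,129 ≈ 4,315.9 × g
Target RCF = 4,315.9 + 6,800 = 11,115.9 × g
N² = 11,115.9 / (8.4968 × 10⁻⁵) = 130,824,546
N ≈ √130,824,546 ≈ 11,437.9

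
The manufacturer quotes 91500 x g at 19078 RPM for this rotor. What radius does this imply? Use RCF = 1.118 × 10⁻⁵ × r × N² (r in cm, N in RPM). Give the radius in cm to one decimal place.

91500 = 1.118 × 10⁻⁵ × r × (19078)²
r = 91500 / (1.118 × 10⁻⁵ × 363,970,084) = 91500 / 4069.186 ≈ 22.486 cm

22.5 cm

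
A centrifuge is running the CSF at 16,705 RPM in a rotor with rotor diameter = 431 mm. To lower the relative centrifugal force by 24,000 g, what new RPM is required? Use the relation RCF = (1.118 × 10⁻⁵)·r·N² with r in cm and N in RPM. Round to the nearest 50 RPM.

N₂ ≈ 13400 RPM

r = 431 mm / 2 = 215.5 mm = 21.55 cm
Current RCF = 1.118 × 10⁻⁵ × 21.55 × (16705)² = 1.118 × 10⁻⁵ × 21.55 × 279,057,025 ≈ 67,232.9 × g
Target RCF = 67,232.9 − 24,000 = 43,232.9 × g
N² = 43,232.9 / (24.0929 × 10⁻⁵) = 179,442,491
N ≈ √179,442,491 ≈ 13,395.6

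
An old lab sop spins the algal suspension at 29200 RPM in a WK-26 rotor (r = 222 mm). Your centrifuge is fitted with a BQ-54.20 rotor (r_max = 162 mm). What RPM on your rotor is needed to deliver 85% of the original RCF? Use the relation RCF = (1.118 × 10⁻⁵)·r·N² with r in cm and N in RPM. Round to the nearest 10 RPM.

≈ 31510 RPM

Original rotor: r = 222 mm = 22.2 cm
RCF = 1.118 × 10⁻⁵ × r × N²
RCF_original = 1.118 × 10⁻⁵ × 22.2 × (29200)² = 1.118 × 10⁻⁵ × 22.2 × 852,640,000 ≈ 211,621.8 × g
Target RCF = 0.85 × 211,621.8 ≈ 179,878.5 × g
Your rotor: r = 162 mm = 16.2 cm
179,878.5 = 1.118 × 10⁻⁵ × 16.2 × N²
N² = 179,878.5 / (18.1116 × 10⁻⁵) = 993,167,362
N ≈ √993,167,362 ≈ 31,514.6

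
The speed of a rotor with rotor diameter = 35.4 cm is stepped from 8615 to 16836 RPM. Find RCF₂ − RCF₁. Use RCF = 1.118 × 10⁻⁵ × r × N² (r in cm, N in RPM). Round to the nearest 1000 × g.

r = 35.4 / 2 = 17.7 cm
RCF₁ = 1.118 × 10⁻⁵ × 17.7 × (8615)² = 1.118 × 10⁻⁵ × 17.7 × 74,218,225 ≈ 14,686.7 × g
RCF₂ = 1.118 × 10⁻⁵ × 17.7 × (16836)² = 1.118 × 10⁻⁵ × 17.7 × 283,450,896 ≈ 56,091 × g
Increase = 56,091 − 14,686.7 = 41,404.3

≈ 41000 g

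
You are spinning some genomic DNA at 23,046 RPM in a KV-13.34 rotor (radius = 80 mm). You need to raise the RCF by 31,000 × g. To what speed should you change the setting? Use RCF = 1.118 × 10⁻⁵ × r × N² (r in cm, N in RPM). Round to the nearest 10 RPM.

r = 80 mm = 8.0 cm
Current RCF = 1.118 × 10⁻⁵ × 8 × (23046)² = 1.118 × 10⁻⁵ × 8 × 531,118,116 ≈ 47,503.2 × g
Target RCF = 47,503.2 + 31,000 = 78,503.2 × g
N² = 78,503.2 / (8.944 × 10⁻⁵) = 877,719,141
N ≈ √877,719,141 ≈ 29,626.3

29630 RPM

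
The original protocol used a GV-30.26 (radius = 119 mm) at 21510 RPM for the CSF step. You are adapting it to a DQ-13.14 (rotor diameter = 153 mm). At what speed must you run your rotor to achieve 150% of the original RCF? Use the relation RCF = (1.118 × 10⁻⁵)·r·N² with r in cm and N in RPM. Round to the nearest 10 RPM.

Original rotor: r = 119 mm = 11.9 cm
RCF_original = 1.118 × 10⁻⁵ × 11.9 × (21510)² = 1.118 × 10⁻⁵ × 11.9 × 462,680,100 ≈ 61,555.9 × g
Target RCF = 1.5 × 61,555.9 ≈ 92,333.9 × g
Your rotor: r = 153 mm / 2 = 76.5 mm = 7.65 cm
92,333.9 = 1.118 × 10⁻⁵ × 7.65 × N²
N² = 92,333.9 / (8.5527 × 10⁻⁵) = 1,079,587,733
N ≈ √1,079,587,733 ≈ 32,857.1

≈ 32860 RPM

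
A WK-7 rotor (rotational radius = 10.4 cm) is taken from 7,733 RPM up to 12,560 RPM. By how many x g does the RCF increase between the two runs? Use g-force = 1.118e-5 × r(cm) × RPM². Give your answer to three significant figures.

RCF₁ = 1.118 × 10⁻⁵ × 10.4 × (7733)² = 1.118 × 10⁻⁵ × 10.4 × 59,799,289 ≈ 6,953 × g
RCF₂ = 1.118 × 10⁻⁵ × 10.4 × (12560)² = 1.118 × 10⁻⁵ × 10.4 × 157,753,600 ≈ 18,342.3 × g
Increase = 18,342.3 − 6,953 = 11,389.3

11400 x g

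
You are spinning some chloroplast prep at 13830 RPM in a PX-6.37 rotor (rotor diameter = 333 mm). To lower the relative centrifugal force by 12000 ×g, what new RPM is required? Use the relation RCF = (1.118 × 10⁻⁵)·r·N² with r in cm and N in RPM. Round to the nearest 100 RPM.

r = 333 mm / 2 = 166.5 mm = 16.65 cm
Current RCF = 1.118 × 10⁻⁵ × 16.65 × (13830)² = 1.118 × 10⁻⁵ × 16.65 × 191,268,900 ≈ 35,604.1 × g
Target RCF = 35,604.1 − 12,000 = 23,604.1 × g
N² = 23,604.1 / (18.6147 × 10⁻⁵) = 126,803,548
N ≈ √126,803,548 ≈ 11,260.7

N₂ ≈ 11300 RPM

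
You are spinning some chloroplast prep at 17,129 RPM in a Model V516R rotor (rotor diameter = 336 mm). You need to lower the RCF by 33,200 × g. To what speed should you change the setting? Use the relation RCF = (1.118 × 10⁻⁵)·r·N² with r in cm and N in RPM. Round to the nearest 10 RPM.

≈ 10800 RPM

r = 336 mm / 2 = 168 mm = 16.8 cm
Current RCF = 1.118 × 10⁻⁵ × 16.8 × (17129)² = 1.118 × 10⁻⁵ × 16.8 × 293,402,641 ≈ 55,108.1 × g
Target RCF = 55,108.1 − 33,200 = 21,908.1 × g
N² = 21,908.1 / (18.7824 × 10⁻⁵) = 116,641,643
N ≈ √116,641,643 ≈ 10,800.1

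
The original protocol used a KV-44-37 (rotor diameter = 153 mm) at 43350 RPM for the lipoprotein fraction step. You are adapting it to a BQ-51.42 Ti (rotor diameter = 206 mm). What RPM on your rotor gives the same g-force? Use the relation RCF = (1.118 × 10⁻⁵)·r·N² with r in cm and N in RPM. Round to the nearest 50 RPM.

Original rotor: r = 153 mm / 2 = 76.5 mm = 7.65 cm
RCF_original = 1.118 × 10⁻⁵ × 7.65 × (43350)² = 1.118 × 10⁻⁵ × 7.65 × 1,879,222,500 ≈ 160,724.3 × g
Your rotor: r = 206 mm / 2 = 103 mm = 10.3 cm
160,724.3 = 1.118 × 10⁻⁵ × 10.3 × N²
N² = 160,724.3 / (11.5154 × 10⁻⁵) = 1,395,733,539
N ≈ √1,395,733,539 ≈ 37,359.5

≈ 37350 RPM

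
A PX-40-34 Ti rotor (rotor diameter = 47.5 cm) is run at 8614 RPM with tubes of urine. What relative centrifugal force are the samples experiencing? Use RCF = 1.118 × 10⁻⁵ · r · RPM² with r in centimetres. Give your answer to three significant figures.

≈ 19700 ×g

r = 47.5 / 2 = 23.75 cm
RCF = 1.118 × 10⁻⁵ × r × N²
RCF = 1.118 × 10⁻⁵ × 23.75 × (8614)² = 1.118 × 10⁻⁵ × 23.75 × 74,200,996 ≈ 19,702.2 × g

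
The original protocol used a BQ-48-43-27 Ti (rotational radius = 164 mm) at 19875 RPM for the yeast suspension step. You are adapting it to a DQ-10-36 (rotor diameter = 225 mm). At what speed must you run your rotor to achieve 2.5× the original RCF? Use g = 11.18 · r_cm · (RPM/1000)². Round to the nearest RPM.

37942 RPM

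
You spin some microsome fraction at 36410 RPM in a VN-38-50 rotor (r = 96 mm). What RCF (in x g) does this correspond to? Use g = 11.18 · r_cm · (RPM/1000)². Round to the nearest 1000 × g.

≈ 142000 x g

r = 96 mm = 9.6 cm
RCF = 11.18 × r × (N/1000)²
RCF = 11.18 × 9.6 × (36.41)² = 11.18 × 9.6 × 1,325.6881 ≈ 142,283.5 × g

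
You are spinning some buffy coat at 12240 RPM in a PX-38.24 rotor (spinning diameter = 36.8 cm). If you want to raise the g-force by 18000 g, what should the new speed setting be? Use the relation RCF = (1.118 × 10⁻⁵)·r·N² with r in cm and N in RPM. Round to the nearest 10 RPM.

r = 36.8 / 2 = 18.4 cm
Current RCF = 1.118 × 10⁻⁵ × 18.4 × (12240)² = 1.118 × 10⁻⁵ × 18.4 × 149,817,600 ≈ 30,819.3 × g
Target RCF = 30,819.3 + 18,000 = 48,819.3 × g
N² = 48,819.3 / (20.5712 × 10⁻⁵) = 237,318,679
N ≈ √237,318,679 ≈ 15,405.2

≈ 15410 RPM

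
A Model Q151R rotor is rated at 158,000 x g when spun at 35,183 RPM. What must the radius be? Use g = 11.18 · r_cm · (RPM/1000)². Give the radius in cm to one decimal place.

158000 = 11.18 × r × (35.183)²
r = 158000 / (11.18 × 1237.843489) = 158000 / 13839.09 ≈ 11.417 cm

≈ 11.4 cm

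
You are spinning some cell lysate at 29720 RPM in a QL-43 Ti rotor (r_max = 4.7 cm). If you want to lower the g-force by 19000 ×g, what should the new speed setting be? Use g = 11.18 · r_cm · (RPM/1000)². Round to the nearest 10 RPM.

Current RCF = 11.18 × 4.7 × (29.72)² = 11.18 × 4.7 × 883.2784 ≈ 46,412.7 × g
Target RCF = 46,412.7 − 19,000 = 27,412.7 × g
(N/1000)² = 27,412.7 / 52.546 = 521.6896
N = 1000 × √521.6896 ≈ 22,840.5

N₂ ≈ 22840 RPM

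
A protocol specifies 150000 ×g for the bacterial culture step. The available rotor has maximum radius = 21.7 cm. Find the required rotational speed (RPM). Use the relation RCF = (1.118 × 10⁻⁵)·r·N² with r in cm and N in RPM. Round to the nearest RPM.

RCF = 1.118 × 10⁻⁵ × r × N²
150,000 = 1.118 × 10⁻⁵ × 21.7 × N²
N² = 150,000 / (24.2606 × 10⁻⁵) = 618,286,440
N ≈ √618,286,440 ≈ 24,865.4

24865 RPM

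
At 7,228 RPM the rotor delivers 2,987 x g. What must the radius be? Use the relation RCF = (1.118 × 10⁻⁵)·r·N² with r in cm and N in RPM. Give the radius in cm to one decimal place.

5.1 cm

RCF = 1.118 × 10⁻⁵ × r × N²
2987 = 1.118 × 10⁻⁵ × r × (7228)²
r = 2987 / (1.118 × 10⁻⁵ × 52,243,984) = 2987 / 584.0877 ≈ 5.114 cm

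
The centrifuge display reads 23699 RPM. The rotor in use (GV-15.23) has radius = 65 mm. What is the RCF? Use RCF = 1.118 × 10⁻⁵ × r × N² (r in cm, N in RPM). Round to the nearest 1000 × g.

r = 65 mm = 6.5 cm
RCF = 1.118 × 10⁻⁵ × 6.5 × (23699)² = 1.118 × 10⁻⁵ × 6.5 × 561,642,601 ≈ 40,814.6 × g

≈ 41000 g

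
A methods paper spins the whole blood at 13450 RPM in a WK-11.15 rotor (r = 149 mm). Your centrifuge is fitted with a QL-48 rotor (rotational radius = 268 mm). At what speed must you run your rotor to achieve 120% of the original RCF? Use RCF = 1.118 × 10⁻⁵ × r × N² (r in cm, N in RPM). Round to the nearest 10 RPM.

10990 RPM

Original rotor: r = 149 mm = 14.9 cm
RCF = 1.118 × 10⁻⁵ × r × N²
RCF_original = 1.118 × 10⁻⁵ × 14.9 × (13450)² = 1.118 × 10⁻⁵ × 14.9 × 180,902,500 ≈ 30,135.1 × g
Target RCF = 1.2 × 30,135.1 ≈ 36,162.1 × g
Your rotor: r = 268 mm = 26.8 cm
36,162.1 = 1.118 × 10⁻⁵ × 26.8 × N²
N² = 36,162.1 / (29.9624 × 10⁻⁵) = 120,691,600
N ≈ √120,691,600 ≈ 10,986.0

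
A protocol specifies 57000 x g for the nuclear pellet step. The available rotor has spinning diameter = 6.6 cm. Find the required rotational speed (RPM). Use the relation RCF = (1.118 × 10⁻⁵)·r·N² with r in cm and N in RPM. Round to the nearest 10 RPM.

N ≈ 39310 RPM

r = 6.6 / 2 = 3.3 cm
57,000 = 1.118 × 10⁻⁵ × 3.3 × N²
N² = 57,000 / (3.6894 × 10⁻⁵) = 1,544,966,661
N ≈ √1,544,966,661 ≈ 39,306.1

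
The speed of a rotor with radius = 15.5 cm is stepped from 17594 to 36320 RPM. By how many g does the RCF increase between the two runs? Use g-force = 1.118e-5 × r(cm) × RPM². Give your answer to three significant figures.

RCF₁ = 1.118 × 10⁻⁵ × 15.5 × (17594)² = 1.118 × 10⁻⁵ × 15.5 × 309,548,836 ≈ 53,641.7 × g
RCF₂ = 1.118 × 10⁻⁵ × 15.5 × (36320)² = 1.118 × 10⁻⁵ × 15.5 × 1,319,142,400 ≈ 228,594.2 × g
Increase = 228,594.2 − 53,641.7 = 174,952.5

175000 g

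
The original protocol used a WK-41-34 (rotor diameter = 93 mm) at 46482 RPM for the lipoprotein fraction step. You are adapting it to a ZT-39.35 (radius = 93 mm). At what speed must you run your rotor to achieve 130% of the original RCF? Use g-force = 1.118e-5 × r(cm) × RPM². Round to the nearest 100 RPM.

≈ 37500 RPM

Original rotor: r = 93 mm / 2 = 46.5 mm = 4.65 cm
RCF_original = 1.118 × 10⁻⁵ × 4.65 × (46482)² = 1.118 × 10⁻⁵ × 4.65 × 2,160,576,324 ≈ 112,321.9 × g
Target RCF = 1.3 × 112,321.9 ≈ 146,018.5 × g
Your rotor: r = 93 mm = 9.3 cm
146,018.5 = 1.118 × 10⁻⁵ × 9.3 × N²
N² = 146,018.5 / (10.3974 × 10⁻⁵) = 1,404,375,132
N ≈ √1,404,375,132 ≈ 37,475.0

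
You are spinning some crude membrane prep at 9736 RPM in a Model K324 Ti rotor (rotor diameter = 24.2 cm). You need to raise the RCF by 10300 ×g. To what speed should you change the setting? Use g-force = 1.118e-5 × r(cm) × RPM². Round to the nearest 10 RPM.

13070 RPM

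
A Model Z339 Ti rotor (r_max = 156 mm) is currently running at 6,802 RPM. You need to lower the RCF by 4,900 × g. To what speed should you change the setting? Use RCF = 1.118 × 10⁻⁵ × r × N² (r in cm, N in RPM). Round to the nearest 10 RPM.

r = 156 mm = 15.6 cm
Current RCF = 1.118 × 10⁻⁵ × 15.6 × (6802)² = 1.118 × 10⁻⁵ × 15.6 × 46,267,204 ≈ 8,069.4 × g
Target RCF = 8,069.4 − 4,900 = 3,169.4 × g
N² = 3,169.4 / (17.4408 × 10⁻⁵) = 18,172,332
N ≈ √18,172,332 ≈ 4,262.9

≈ 4260 RPM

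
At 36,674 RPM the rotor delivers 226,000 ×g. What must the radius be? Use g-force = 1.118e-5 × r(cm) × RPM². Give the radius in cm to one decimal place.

15.0 cm

226000 = 1.118 × 10⁻⁵ × r × (36674)²
r = 226000 / (1.118 × 10⁻⁵ × 1,344,982,276) = 226000 / 15036.9 ≈ 15.030 cm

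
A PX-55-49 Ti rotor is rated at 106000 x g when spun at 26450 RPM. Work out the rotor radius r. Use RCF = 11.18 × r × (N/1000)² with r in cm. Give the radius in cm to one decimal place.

13.6 cm

RCF = 11.18 × r × (N/1000)²
106000 = 11.18 × r × (26.45)²
r = 106000 / (11.18 × 699.6025) = 106000 / 7821.556 ≈ 13.552 cm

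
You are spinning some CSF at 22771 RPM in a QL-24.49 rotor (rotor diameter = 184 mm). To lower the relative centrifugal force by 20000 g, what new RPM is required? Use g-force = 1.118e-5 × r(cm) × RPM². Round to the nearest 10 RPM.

r = 184 mm / 2 = 92 mm = 9.2 cm
Current RCF = 1.118 × 10⁻⁵ × 9.2 × (22771)² = 1.118 × 10⁻⁵ × 9.2 × 518,518,441 ≈ 53,332.7 × g
Target RCF = 53,332.7 − 20,000 = 33,332.7 × g
N² = 33,332.7 / (10.2856 × 10⁻⁵) = 324,071,517
N ≈ √324,071,517 ≈ 18,002.0

18000 RPM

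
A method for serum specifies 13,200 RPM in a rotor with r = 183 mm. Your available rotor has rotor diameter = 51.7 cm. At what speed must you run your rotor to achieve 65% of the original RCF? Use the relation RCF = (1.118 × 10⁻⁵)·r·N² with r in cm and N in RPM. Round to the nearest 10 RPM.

8950 RPM

Original rotor: r = 183 mm = 18.3 cm
RCF = 1.118 × 10⁻⁵ × r × N²
RCF_original = 1.118 × 10⁻⁵ × 18.3 × (13200)² = 1.118 × 10⁻⁵ × 18.3 × 174,240,000 ≈ 35,648.5 × g
Target RCF = 0.65 × 35,648.5 ≈ 23,171.5 × g
Your rotor: r = 51.7 / 2 = 25.85 cm
23,171.5 = 1.118 × 10⁻⁵ × 25.85 × N²
N² = 23,171.5 / (28.9003 × 10⁻⁵) = 80,177,368
N ≈ √80,177,368 ≈ 8,954.2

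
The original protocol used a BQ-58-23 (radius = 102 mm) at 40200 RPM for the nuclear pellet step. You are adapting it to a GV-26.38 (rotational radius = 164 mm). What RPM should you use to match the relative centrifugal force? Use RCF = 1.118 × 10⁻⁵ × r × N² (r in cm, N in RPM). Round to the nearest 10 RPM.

31700 RPM

Original rotor: r = 102 mm = 10.2 cm
RCF_original = 1.118 × 10⁻⁵ × 10.2 × (40200)² = 1.118 × 10⁻⁵ × 10.2 × 1,616,040,000 ≈ 184,286.7 × g
Your rotor: r = 164 mm = 16.4 cm
184,286.7 = 1.118 × 10⁻⁵ × 16.4 × N²
N² = 184,286.7 / (18.3352 × 10⁻⁵) = 1,005,097,845
N ≈ √1,005,097,845 ≈ 31,703.3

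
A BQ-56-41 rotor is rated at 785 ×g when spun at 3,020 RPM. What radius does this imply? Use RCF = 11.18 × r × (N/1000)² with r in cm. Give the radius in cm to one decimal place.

r ≈ 7.7 cm

785 = 11.18 × r × (3.02)²
r = 785 / (11.18 × 9.1204) = 785 / 101.9661 ≈ 7.699 cm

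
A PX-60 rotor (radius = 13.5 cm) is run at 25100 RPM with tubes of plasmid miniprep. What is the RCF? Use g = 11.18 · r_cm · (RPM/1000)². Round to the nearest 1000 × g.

RCF = 11.18 × r × (N/1000)²
RCF = 11.18 × 13.5 × (25.1)² = 11.18 × 13.5 × 630.01 ≈ 95,087.4 × g

RCF ≈ 95000 × g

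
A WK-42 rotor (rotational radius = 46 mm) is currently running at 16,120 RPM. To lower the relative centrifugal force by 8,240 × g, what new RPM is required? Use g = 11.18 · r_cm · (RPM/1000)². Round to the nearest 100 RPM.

10000 RPM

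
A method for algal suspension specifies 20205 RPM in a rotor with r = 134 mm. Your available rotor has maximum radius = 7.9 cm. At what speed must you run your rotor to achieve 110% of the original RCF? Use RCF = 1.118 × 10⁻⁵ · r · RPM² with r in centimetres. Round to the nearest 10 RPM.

27600 RPM

Original rotor: r = 134 mm = 13.4 cm
RCF_original = 1.118 × 10⁻⁵ × 13.4 × (20205)² = 1.118 × 10⁻⁵ × 13.4 × 408,242,025 ≈ 61,159.6 × g
Target RCF = 1.1 × 61,159.6 ≈ 67,275.6 × g
67,275.6 = 1.118 × 10⁻⁵ × 7.9 × N²
N² = 67,275.6 / (8.8322 × 10⁻⁵) = 761,708,295
N ≈ √761,708,295 ≈ 27,599.1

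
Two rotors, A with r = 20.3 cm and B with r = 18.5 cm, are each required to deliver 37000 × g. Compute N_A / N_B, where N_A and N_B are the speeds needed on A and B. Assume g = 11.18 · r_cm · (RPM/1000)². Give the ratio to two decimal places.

0.95

At fixed RCF, N ∝ 1/√r, so N_A/N_B = √(r_B/r_A) = √(18.5/20.3) = √0.911330 = 0.9546.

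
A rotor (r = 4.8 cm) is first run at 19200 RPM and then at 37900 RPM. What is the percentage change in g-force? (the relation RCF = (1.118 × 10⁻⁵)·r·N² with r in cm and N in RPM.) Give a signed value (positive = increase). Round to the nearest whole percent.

RCF ∝ N², so the ratio is (37900/19200)² = (1.973958)² = 3.8965.
Change = 3.8965 − 1 = +2.8965 → +289.7%.

+290%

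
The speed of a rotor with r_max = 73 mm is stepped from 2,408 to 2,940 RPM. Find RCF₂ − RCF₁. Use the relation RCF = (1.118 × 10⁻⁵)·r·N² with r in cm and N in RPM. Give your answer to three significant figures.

232 x g

r = 73 mm = 7.3 cm
RCF₁ = 1.118 × 10⁻⁵ × 7.3 × (2408)² = 1.118 × 10⁻⁵ × 7.3 × 5,798,464 ≈ 473.2 × g
RCF₂ = 1.118 × 10⁻⁵ × 7.3 × (2940)² = 1.118 × 10⁻⁵ × 7.3 × 8,643,600 ≈ 705.4 × g
Increase = 705.4 − 473.2 = 232.2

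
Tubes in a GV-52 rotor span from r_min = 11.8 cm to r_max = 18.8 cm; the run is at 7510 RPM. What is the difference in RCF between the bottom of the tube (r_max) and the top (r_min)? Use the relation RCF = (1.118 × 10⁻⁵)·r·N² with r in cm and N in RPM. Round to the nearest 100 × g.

ΔRCF = 1.118 × 10⁻⁵ × (r_max − r_min) × N² = 1.118 × 10⁻⁵ × 7.0 × 56,400,100 ≈ 4,413.9

≈ 4400 × g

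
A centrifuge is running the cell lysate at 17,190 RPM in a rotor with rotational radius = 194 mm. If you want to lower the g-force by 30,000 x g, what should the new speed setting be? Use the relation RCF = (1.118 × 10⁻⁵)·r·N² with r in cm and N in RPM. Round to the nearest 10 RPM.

r = 194 mm = 19.4 cm
Current RCF = 1.118 × 10⁻⁵ × 19.4 × (17190)² = 1.118 × 10⁻⁵ × 19.4 × 295,496,100 ≈ 64,090.7 × g
Target RCF = 64,090.7 − 30,000 = 34,090.7 × g
N² = 34,090.7 / (21.6892 × 10⁻⁵) = 157,178,227
N ≈ √157,178,227 ≈ 12,537.1

12540 RPM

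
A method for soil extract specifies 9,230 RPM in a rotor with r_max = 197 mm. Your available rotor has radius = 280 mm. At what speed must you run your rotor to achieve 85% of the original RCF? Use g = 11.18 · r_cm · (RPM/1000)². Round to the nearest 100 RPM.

7100 RPM

Original rotor: r = 197 mm = 19.7 cm
RCF_original = 11.18 × 19.7 × (9.23)² = 11.18 × 19.7 × 85.1929 ≈ 18,763.4 × g
Target RCF = 0.85 × 18,763.4 ≈ 15,948.9 × g
Your rotor: r = 280 mm = 28.0 cm
15,948.9 = 11.18 × 28 × (N/1000)²
(N/1000)² = 15,948.9 / 313.04 = 50.94844
N = 1000 × √50.94844 ≈ 7,137.8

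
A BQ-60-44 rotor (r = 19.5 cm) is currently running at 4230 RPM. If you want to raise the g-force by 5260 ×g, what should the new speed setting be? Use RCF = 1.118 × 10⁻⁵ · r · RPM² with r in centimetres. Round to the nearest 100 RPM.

Current RCF = 1.118 × 10⁻⁵ × 19.5 × (4230)² = 1.118 × 10⁻⁵ × 19.5 × 17,892,900 ≈ 3,900.8 × g
Target RCF = 3,900.8 + 5,260 = 9,160.8 × g
N² = 9,160.8 / (21.801 × 10⁻⁵) = 42,020,091
N ≈ √42,020,091 ≈ 6,482.3

≈ 6500 RPM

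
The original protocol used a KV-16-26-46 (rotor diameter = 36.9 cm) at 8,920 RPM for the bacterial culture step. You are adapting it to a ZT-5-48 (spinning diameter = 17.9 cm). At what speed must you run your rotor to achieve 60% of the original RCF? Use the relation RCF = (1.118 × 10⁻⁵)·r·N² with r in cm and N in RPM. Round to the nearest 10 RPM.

Original rotor: r = 36.9 / 2 = 18.45 cm
RCF_original = 1.118 × 10⁻⁵ × 18.45 × (8920)² = 1.118 × 10⁻⁵ × 18.45 × 79,566,400 ≈ 16,412.2 × g
Target RCF = 0.6 × 16,412.2 ≈ 9,847.3 × g
Your rotor: r = 17.9 / 2 = 8.95 cm
9,847.3 = 1.118 × 10⁻⁵ × 8.95 × N²
N² = 9,847.3 / (10.0061 × 10⁻⁵) = 98,412,968
N ≈ √98,412,968 ≈ 9,920.3

≈ 9920 RPM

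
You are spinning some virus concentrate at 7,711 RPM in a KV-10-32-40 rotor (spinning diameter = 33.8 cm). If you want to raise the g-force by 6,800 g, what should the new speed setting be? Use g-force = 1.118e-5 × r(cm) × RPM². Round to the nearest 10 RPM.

≈ 9770 RPM

r = 33.8 / 2 = 16.9 cm
Current RCF = 1.118 × 10⁻⁵ × 16.9 × (7711)² = 1.118 × 10⁻⁵ × 16.9 × 59,459,521 ≈ 11,234.4 × g
Target RCF = 11,234.4 + 6,800 = 18,034.4 × g
N² = 18,034.4 / (18.8942 × 10⁻⁵) = 95,449,397
N ≈ √95,449,397 ≈ 9,769.8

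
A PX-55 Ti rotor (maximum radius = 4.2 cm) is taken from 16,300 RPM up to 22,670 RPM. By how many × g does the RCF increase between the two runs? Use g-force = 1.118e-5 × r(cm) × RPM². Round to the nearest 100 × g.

≈ 11700 × g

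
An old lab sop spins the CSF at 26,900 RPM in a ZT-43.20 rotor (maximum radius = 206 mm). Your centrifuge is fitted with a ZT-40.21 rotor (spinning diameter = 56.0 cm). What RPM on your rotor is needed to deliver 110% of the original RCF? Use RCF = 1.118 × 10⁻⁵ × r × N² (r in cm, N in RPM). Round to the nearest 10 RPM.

≈ 24200 RPM

Original rotor: r = 206 mm = 20.6 cm
RCF_original = 1.118 × 10⁻⁵ × 20.6 × (26900)² = 1.118 × 10⁻⁵ × 20.6 × 723,610,000 ≈ 166,653.2 × g
Target RCF = 1.1 × 166,653.2 ≈ 183,318.5 × g
Your rotor: r = 56.0 / 2 = 28 cm
183,318.5 = 1.118 × 10⁻⁵ × 28 × N²
N² = 183,318.5 / (31.304 × 10⁻⁵) = 585,607,271
N ≈ √585,607,271 ≈ 24,199.3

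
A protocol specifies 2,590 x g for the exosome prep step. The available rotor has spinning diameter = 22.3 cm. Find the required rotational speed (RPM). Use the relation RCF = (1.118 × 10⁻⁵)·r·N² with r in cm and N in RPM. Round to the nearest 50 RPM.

r = 22.3 / 2 = 11.15 cm
RCF = 1.118 × 10⁻⁵ × r × N²
2,590 = 1.118 × 10⁻⁵ × 11.15 × N²
N² = 2,590 / (12.4657 × 10⁻⁵) = 20,777,012
N ≈ √20,777,012 ≈ 4,558.2

4550 RPM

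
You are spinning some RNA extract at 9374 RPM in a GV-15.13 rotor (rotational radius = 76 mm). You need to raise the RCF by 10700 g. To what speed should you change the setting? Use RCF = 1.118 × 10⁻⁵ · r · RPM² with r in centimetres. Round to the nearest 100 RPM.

N₂ ≈ 14600 RPM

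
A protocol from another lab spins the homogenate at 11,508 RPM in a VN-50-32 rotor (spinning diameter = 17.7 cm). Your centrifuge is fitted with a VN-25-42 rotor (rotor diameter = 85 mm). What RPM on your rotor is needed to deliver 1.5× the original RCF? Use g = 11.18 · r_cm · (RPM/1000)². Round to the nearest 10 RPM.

20340 RPM

Original rotor: r = 17.7 / 2 = 8.85 cm
RCF_original = 11.18 × 8.85 × (11.508)² = 11.18 × 8.85 × 132.434064 ≈ 13,103.4 × g
Target RCF = 1.5 × 13,103.4 ≈ 19,655.1 × g
Your rotor: r = 85 mm / 2 = 42.5 mm = 4.25 cm
19,655.1 = 11.18 × 4.25 × (N/1000)²
(N/1000)² = 19,655.1 / 47.515 = 413.6609
N = 1000 × √413.6609 ≈ 20,338.7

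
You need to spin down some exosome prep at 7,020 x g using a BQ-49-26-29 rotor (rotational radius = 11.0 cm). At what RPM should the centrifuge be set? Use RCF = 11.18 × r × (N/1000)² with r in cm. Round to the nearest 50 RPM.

N ≈ 7550 RPM

RCF = 11.18 × r × (N/1000)²
7,020 = 11.18 × 11 × (N/1000)²
(N/1000)² = 7,020 / 122.98 = 57.08245
N = 1000 × √57.08245 ≈ 7,555.3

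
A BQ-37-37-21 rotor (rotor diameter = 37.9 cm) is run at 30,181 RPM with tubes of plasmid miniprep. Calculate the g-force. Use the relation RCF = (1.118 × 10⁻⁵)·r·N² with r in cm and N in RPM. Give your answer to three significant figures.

r = 37.9 / 2 = 18.95 cm
RCF = 1.118 × 10⁻⁵ × r × N²
RCF = 1.118 × 10⁻⁵ × 18.95 × (30181)² = 1.118 × 10⁻⁵ × 18.95 × 910,892,761 ≈ 192,982.7 × g

≈ 193000 g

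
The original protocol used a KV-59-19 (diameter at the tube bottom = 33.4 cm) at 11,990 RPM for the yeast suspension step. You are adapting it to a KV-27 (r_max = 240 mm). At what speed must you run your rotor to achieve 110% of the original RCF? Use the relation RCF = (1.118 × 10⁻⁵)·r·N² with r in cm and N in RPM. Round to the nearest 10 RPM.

Original rotor: r = 33.4 / 2 = 16.7 cm
RCF_original = 1.118 × 10⁻⁵ × 16.7 × (11990)² = 1.118 × 10⁻⁵ × 16.7 × 143,760,100 ≈ 26,840.9 × g
Target RCF = 1.1 × 26,840.9 ≈ 29,525 × g
Your rotor: r = 240 mm = 24.0 cm
29,525 = 1.118 × 10⁻⁵ × 24 × N²
N² = 29,525 / (26.832 × 10⁻⁵) = 110,036,524
N ≈ √110,036,524 ≈ 10,489.8

≈ 10490 RPM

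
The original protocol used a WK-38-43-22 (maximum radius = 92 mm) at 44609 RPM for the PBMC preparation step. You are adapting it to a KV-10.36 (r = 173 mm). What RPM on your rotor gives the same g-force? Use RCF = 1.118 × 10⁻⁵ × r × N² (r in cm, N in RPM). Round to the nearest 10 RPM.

≈ 32530 RPM

Original rotor: r = 92 mm = 9.2 cm
RCF = 1.118 × 10⁻⁵ × r × N²
RCF_original = 1.118 × 10⁻⁵ × 9.2 × (44609)² = 1.118 × 10⁻⁵ × 9.2 × 1,989,962,881 ≈ 204,679.6 × g
Your rotor: r = 173 mm = 17.3 cm
204,679.6 = 1.118 × 10⁻⁵ × 17.3 × N²
N² = 204,679.6 / (19.3414 × 10⁻⁵) = 1,058,246,042
N ≈ √1,058,246,042 ≈ 32,530.7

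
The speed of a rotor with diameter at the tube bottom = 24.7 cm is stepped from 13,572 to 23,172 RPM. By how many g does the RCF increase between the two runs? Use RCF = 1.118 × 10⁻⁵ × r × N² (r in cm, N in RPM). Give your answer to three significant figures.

48700 g

r = 24.7 / 2 = 12.35 cm
RCF₁ = 1.118 × 10⁻⁵ × 12.35 × (13572)² = 1.118 × 10⁻⁵ × 12.35 × 184,199,184 ≈ 25,432.9 × g
RCF₂ = 1.118 × 10⁻⁵ × 12.35 × (23172)² = 1.118 × 10⁻⁵ × 12.35 × 536,941,584 ≈ 74,137.1 × g
Increase = 74,137.1 − 25,432.9 = 48,704.2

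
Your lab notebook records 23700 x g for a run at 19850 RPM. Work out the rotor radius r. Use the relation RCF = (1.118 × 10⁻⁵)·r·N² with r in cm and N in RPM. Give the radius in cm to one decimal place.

5.4 cm

RCF = 1.118 × 10⁻⁵ × r × N²
23700 = 1.118 × 10⁻⁵ × r × (19850)²
r = 23700 / (1.118 × 10⁻⁵ × 394,022,500) = 23700 / 4405.172 ≈ 5.380 cm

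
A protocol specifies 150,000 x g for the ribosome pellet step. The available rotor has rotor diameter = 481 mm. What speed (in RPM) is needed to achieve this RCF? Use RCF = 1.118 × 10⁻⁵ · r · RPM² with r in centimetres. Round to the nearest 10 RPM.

N ≈ 23620 RPM

r = 481 mm / 2 = 240.5 mm = 24.05 cm
150,000 = 1.118 × 10⁻⁵ × 24.05 × N²
N² = 150,000 / (26.8879 × 10⁻⁵) = 557,871,756
N ≈ √557,871,756 ≈ 23,619.3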